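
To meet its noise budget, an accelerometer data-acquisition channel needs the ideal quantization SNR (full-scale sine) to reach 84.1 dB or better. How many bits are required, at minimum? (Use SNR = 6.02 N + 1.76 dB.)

14 bits

6.02 N + 1.76 ≥ 84.1 gives N ≥ 13.678, so the minimum integer is 14.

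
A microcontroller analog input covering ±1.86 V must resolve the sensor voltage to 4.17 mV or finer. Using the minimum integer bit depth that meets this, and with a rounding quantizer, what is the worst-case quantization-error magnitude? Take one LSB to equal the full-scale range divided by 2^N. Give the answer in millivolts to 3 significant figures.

The full-scale span is 1.86 − (-1.86) = 3.72 V.
3.72 V / 4.17 mV = 892.1. Since 2^9 = 512 and 2^10 = 1024, N = 10.
LSB = 3.72 V ÷ 2^10 = 3.72/1024 V = 3.6328 mV.
Half an LSB is 1.82 mV.

1.82 mV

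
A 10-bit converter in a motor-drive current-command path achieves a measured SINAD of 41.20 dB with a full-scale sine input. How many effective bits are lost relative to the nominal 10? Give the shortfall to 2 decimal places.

N_eff = (41.20 − 1.76)/6.02 = 6.5515 bits.
Shortfall = 10 − 6.5515 = 3.4485 bits.

3.45 bits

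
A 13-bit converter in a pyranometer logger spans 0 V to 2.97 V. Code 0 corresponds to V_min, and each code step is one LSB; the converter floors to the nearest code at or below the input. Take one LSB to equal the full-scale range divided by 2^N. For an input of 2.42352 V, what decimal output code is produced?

Range is 2.97 V. LSB = 2.97 V / 2^13 ≈ 362.5 µV.
V_in − V_min = 2.42352 − (0) = 2.42352 V.
Divide by LSB: 2.42352 × 8192/2.97 = 6684.6720.
Truncating gives code 6684.

6684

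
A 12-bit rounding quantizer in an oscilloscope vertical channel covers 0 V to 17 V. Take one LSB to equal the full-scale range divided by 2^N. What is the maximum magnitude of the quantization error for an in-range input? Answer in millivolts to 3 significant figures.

2.08 mV

V_FS = 17 V.
One LSB is 17 V / 4096 = 4.1504 mV.
|e|_max = LSB/2 = 2.08 mV.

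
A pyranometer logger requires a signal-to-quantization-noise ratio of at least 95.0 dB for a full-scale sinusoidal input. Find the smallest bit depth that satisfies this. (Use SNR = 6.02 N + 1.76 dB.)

Required N = ⌈(95.0 − 1.76)/6.02⌉ = ⌈15.488⌉ = 16.

16 bits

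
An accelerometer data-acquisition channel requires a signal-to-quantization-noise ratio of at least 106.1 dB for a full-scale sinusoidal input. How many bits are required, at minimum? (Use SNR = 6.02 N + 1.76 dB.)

18 bits

Solving 6.02 N ≥ 106.1 − 1.76: N ≥ 17.332. Round up → N = 18.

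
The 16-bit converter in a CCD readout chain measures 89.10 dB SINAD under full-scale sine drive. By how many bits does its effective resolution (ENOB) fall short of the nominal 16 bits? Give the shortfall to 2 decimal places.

Effective bits = (89.10 − 1.76)/6.02 = 14.5083.
Lost resolution: 16 − 14.5083 = 1.4917 bits.

1.49 bits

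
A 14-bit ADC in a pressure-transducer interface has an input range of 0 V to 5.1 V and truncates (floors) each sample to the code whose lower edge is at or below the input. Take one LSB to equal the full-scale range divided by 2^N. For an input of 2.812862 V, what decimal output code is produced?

9036

Span = 5.1 V. LSB = 5.1 V / 2^14 ≈ 311.3 µV.
code = ⌊(V_in − V_min)/LSB⌋ = ⌊(V_in − V_min) × 2^14 / range⌋
     = ⌊(2.812862 − (0)) × 16384 / 5.1⌋ = ⌊2.812862 × 16384/5.1⌋
     = ⌊9036.457⌋ = 9036.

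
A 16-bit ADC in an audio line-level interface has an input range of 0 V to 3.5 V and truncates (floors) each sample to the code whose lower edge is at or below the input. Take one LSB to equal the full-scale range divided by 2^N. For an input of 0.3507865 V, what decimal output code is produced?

Range is 3.5 V. LSB = 3.5 V / 2^16 ≈ 53.41 µV.
(V_in − V_min) × 2^16/range = (0.3507865 − (0)) × 65536/3.5 = 6568.327.
Floor → code = 6568.

6568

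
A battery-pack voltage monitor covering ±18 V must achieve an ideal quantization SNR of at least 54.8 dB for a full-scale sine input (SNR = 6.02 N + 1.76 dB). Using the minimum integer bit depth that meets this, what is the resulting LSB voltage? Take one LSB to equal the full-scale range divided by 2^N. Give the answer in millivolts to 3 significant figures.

The full-scale span is 18 − (-18) = 36 V.
N ≥ (54.8 − 1.76)/6.02 = 8.811 → N_min = 9.
Step size = 36/512 V = 70.3 mV.

70.3 mV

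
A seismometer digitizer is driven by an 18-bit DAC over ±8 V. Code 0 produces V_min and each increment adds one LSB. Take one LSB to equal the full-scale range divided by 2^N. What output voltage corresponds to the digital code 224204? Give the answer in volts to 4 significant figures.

5.684 V

Span: 8 V − (-8 V) = 16 V. LSB = 16 V / 2^18.
V_out = V_min + code × LSB = -8 V + 224204 × 16 V / 262144
      = -8 V + 13.6843 V = 5.68433 V.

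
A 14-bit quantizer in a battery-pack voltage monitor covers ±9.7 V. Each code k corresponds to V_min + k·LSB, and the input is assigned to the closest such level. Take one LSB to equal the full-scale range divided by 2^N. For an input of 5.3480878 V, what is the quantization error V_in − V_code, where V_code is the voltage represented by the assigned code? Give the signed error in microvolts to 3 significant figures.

Full-scale range = 9.7 V − (-9.7 V) = 19.4 V. LSB = 19.4 V / 2^14 ≈ 1.184 mV.
(5.3480878 − (-9.7)) / LSB = 15.0480878 × 16384/19.4 = 12708.6531. Nearest integer: k = 12709.
Reconstructed level: -9.7 + 12709 × 19.4/16384 V = 5.3484985352 V.
e = 5.3480878 − (5.3484985352) = −411 µV.

−411 µV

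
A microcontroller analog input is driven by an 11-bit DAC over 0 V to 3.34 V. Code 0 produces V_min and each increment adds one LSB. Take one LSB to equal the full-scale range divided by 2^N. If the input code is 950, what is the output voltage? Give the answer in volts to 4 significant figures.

1.549 V

Full-scale range = 3.34 V. LSB = 3.34 V / 2^11.
V_out = 0 + 950 × (3.34/2048) V
      = 0 V + 1.54932 V = 1.54932 V.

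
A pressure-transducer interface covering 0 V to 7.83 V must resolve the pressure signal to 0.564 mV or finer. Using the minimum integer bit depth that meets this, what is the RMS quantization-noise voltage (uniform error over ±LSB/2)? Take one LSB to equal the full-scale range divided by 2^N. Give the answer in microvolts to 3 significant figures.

Full-scale range = 7.83 V.
Need 2^N ≥ 7.83 V / 0.564 mV = 13880 → N_min = 14.
LSB = 7.83 V ÷ 2^14 = 7.83/16384 V = 477.91 µV.
RMS noise = LSB/√12 = 138 µV.

138 µV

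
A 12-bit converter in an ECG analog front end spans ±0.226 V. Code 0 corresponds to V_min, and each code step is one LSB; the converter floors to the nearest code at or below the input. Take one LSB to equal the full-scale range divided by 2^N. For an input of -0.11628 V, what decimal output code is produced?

994

Full-scale range = 0.226 V − (-0.226 V) = 0.452 V. LSB = 0.452 V / 2^12 ≈ 110.4 µV.
code = ⌊(V_in − V_min)/LSB⌋ = ⌊(V_in − V_min) × 2^12 / range⌋
     = ⌊(-0.11628 − (-0.226)) × 4096 / 0.452⌋ = ⌊0.10972 × 4096/0.452⌋
     = ⌊994.277⌋ = 994.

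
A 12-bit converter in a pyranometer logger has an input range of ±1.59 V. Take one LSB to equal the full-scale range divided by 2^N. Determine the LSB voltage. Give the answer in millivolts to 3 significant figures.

The full-scale span is 1.59 − (-1.59) = 3.18 V.
2^12 = 4096 levels.
One LSB is 3.18 V / 4096 = 0.776 mV.

0.776 mV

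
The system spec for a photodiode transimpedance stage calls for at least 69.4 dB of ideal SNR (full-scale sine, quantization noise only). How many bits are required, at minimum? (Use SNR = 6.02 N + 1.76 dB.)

N ≥ (69.4 − 1.76)/6.02 = 11.236 → N_min = 12.

12 bits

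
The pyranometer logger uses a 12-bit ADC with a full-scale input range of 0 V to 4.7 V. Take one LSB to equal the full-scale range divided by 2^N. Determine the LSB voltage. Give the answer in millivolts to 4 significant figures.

1.147 mV

Full-scale range = 4.7 V.
Number of codes = 2^12 = 4096.
LSB = 4.7 V ÷ 2^12 = 4.7/4096 V = 1.147 mV.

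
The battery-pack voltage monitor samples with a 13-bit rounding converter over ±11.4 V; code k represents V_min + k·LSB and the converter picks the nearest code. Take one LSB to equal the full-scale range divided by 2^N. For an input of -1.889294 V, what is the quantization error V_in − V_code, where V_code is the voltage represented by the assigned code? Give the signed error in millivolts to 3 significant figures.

+0.501 mV

Range = 11.4 − (-11.4) = 22.8 V. LSB = 22.8 V / 2^13 ≈ 2.783 mV.
Position in LSBs: (-1.889294 − (-11.4)) × 8192/22.8 = 3417.1800; rounding gives k = 3417.
V_code = -11.4 + (3417/8192) × 22.8 = -1.889794922 V.
e = -1.889294 − (-1.889794922) = +0.501 mV.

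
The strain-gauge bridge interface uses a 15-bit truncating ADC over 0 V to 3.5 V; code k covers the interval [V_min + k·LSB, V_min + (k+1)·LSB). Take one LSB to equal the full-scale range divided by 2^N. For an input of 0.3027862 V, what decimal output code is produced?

2834

V_FS = 3.5 V. LSB = 3.5 V / 2^15 ≈ 106.8 µV.
code = ⌊(V_in − V_min)/LSB⌋ = ⌊(V_in − V_min) × 2^15 / range⌋
     = ⌊(0.3027862 − (0)) × 32768 / 3.5⌋ = ⌊0.3027862 × 32768/3.5⌋
     = ⌊2834.771⌋ = 2834.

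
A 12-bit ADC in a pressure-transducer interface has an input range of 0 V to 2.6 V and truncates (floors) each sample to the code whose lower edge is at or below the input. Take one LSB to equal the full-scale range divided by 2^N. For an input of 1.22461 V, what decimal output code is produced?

Full-scale range = 2.6 V. LSB = 2.6 V / 2^12 ≈ 0.6348 mV.
code = ⌊(V_in − V_min)/LSB⌋ = ⌊(V_in − V_min) × 2^12 / range⌋
     = ⌊(1.22461 − (0)) × 4096 / 2.6⌋ = ⌊1.22461 × 4096/2.6⌋
     = ⌊1929.232⌋ = 1929.

1929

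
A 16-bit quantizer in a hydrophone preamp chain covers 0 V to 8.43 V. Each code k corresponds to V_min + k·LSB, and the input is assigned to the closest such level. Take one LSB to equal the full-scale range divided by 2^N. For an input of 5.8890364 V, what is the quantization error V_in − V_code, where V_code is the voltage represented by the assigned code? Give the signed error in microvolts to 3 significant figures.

+24.9 µV

Full-scale range = 8.43 V. LSB = 8.43 V / 2^16 ≈ 128.6 µV.
(5.8890364 − (0)) / LSB = 5.8890364 × 65536/8.43 = 45782.1933. Nearest integer: k = 45782.
V_code = V_min + k × range/2^16 = 0 + 45782 × 8.43/65536 = 5.8890115356 V.
Error = V_in − V_code = 5.8890364 − (5.8890115356) = +24.9 µV.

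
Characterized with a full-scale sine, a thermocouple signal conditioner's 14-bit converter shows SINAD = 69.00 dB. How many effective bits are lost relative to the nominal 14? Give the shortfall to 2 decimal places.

2.83 bits

Effective bits = (69.00 − 1.76)/6.02 = 11.1694.
14 − 11.1694 = 2.83 bits below nominal.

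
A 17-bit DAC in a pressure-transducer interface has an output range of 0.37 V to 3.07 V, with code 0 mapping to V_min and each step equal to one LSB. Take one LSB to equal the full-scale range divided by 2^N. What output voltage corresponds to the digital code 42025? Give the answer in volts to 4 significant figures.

1.236 V

Span: 3.07 V − (0.37 V) = 2.7 V. LSB = 2.7 V / 2^17.
V_out = V_min + code × LSB = 0.37 V + 42025 × 2.7 V / 131072
      = 0.37 + 0.865688 = 1.23569 V.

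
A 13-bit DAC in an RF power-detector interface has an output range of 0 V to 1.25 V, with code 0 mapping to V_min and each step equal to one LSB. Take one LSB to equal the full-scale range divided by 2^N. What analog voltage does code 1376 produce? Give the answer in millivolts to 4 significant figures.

210.0 mV

Span = 1.25 V. LSB = 1.25 V / 2^13.
V_out = V_min + code × LSB = 0 V + 1376 × 1.25 V / 8192
      = 0 V + 0.209961 V = 0.209961 V.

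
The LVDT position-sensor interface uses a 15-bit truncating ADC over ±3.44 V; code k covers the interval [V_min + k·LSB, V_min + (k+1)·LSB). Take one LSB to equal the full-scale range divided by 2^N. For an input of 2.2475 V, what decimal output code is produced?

Full-scale range = 3.44 V − (-3.44 V) = 6.88 V. LSB = 6.88 V / 2^15 ≈ 210.0 µV.
(V_in − V_min) × 2^15/range = (2.2475 − (-3.44)) × 32768/6.88 = 27088.372.
Floor → code = 27088.

27088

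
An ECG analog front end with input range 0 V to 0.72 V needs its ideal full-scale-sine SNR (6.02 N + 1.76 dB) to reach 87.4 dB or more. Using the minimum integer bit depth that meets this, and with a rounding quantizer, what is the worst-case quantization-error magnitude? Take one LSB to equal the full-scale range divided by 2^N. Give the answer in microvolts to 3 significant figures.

Range is 0.72 V.
N ≥ (87.4 − 1.76)/6.02 = 14.226 → N_min = 15.
LSB = 0.72 V / 2^15 = 21.973 µV.
Half an LSB is 11.0 µV.

11.0 µV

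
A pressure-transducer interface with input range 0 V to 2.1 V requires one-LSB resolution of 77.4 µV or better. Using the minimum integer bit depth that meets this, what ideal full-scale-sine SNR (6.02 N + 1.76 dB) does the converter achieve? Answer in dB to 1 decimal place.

Full-scale range = 2.1 V.
Need 2^N ≥ 2.1 V / 77.4 µV = 27130 → N_min = 15.
6.02(15) + 1.76 = 92.06 dB.

92.1 dB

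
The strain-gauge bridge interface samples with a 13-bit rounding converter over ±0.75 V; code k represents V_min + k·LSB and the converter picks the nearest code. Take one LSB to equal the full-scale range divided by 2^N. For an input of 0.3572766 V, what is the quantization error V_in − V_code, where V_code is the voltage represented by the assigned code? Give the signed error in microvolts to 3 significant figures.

+37.8 µV

Span: 0.75 V − (-0.75 V) = 1.5 V. LSB = 1.5 V / 2^13 ≈ 183.1 µV.
Position in LSBs: (0.3572766 − (-0.75)) × 8192/1.5 = 6047.2066; rounding gives k = 6047.
V_code = -0.75 + (6047/8192) × 1.5 = 0.3572387695 V.
e = 0.3572766 − (0.3572387695) = +37.8 µV.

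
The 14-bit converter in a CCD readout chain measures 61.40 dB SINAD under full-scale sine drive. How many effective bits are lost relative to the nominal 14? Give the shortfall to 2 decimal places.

Effective bits = (61.40 − 1.76)/6.02 = 9.9070.
Lost resolution: 14 − 9.9070 = 4.0930 bits.

4.09 bits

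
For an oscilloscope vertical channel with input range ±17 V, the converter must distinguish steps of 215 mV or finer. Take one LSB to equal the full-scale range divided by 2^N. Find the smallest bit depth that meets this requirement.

8 bits

Full-scale range = 17 V − (-17 V) = 34 V.
34 V / 215 mV = 158.1. Since 2^7 = 128 and 2^8 = 256, N = 8.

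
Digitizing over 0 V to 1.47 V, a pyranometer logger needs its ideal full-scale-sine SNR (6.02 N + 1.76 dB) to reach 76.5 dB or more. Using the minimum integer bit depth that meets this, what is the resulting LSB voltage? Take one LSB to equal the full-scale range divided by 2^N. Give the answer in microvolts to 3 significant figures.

Span = 1.47 V.
N ≥ (76.5 − 1.76)/6.02 = 12.415 → N_min = 13.
One LSB is 1.47 V / 8192 = 179 µV.

179 µV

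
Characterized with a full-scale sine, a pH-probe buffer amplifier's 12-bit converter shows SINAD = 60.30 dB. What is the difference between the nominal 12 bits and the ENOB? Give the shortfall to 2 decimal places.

2.28 bits

Effective bits = (60.30 − 1.76)/6.02 = 9.7243.
12 − 9.7243 = 2.28 bits below nominal.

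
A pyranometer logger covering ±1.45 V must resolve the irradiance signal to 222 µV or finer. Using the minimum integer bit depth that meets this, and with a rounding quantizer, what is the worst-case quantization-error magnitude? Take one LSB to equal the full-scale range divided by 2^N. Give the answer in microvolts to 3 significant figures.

88.5 µV

Range = 1.45 − (-1.45) = 2.9 V.
2.9 V / 222 µV = 13060. Since 2^13 = 8192 and 2^14 = 16384, N = 14.
Step size = 2.9/16384 V = 177.00 µV.
Max error for round-to-nearest is LSB/2 = 88.5 µV.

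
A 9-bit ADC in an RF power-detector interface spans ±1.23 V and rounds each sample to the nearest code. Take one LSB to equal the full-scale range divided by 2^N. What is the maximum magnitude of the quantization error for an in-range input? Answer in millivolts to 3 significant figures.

Span: 1.23 V − (-1.23 V) = 2.46 V.
One LSB is 2.46 V / 512 = 4.8047 mV.
A rounding quantizer has |error| ≤ LSB/2 = 2.40 mV.

2.40 mV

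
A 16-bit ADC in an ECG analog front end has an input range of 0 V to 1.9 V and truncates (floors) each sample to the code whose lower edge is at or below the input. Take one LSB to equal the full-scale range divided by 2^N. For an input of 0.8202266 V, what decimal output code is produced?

Span = 1.9 V. LSB = 1.9 V / 2^16 ≈ 28.99 µV.
(V_in − V_min) × 2^16/range = (0.8202266 − (0)) × 65536/1.9 = 28291.774.
Floor → code = 28291.

28291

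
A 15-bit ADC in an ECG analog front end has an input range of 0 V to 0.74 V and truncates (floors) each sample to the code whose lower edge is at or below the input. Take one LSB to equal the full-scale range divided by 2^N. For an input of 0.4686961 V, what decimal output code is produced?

20754

Span = 0.74 V. LSB = 0.74 V / 2^15 ≈ 22.58 µV.
V_in − V_min = 0.4686961 − (0) = 0.4686961 V.
Divide by LSB: 0.4686961 × 32768/0.74 = 20754.3700.
Truncating gives code 20754.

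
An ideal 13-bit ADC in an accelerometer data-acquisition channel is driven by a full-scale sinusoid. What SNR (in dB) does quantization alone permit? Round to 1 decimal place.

80.0 dB

6.02(13) + 1.76 = 78.26 + 1.76 = 80.02 dB.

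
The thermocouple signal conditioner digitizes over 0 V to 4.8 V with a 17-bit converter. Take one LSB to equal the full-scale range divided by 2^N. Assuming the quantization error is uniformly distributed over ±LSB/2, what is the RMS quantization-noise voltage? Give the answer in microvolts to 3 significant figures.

10.6 µV

Range is 4.8 V.
LSB = 4.8 V ÷ 2^17 = 4.8/131072 V = 36.621 µV.
σ_q = LSB/√12 = 36.621 µV/3.4641 = 10.6 µV.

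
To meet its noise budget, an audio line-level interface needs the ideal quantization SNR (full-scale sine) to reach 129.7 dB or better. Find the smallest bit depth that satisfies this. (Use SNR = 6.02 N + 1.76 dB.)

22 bits

Solving 6.02 N ≥ 129.7 − 1.76: N ≥ 21.252. Round up → N = 22.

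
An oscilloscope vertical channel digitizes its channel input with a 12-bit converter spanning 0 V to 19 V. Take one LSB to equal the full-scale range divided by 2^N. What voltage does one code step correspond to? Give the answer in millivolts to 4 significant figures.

4.639 mV

Span = 19 V.
There are 2^12 = 4096 steps.
LSB = 19 V ÷ 2^12 = 19/4096 V = 4.639 mV.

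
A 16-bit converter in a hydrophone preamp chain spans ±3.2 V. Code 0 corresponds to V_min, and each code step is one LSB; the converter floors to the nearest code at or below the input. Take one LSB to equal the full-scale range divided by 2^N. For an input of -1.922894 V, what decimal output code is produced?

13077

Span: 3.2 V − (-3.2 V) = 6.4 V. LSB = 6.4 V / 2^16 ≈ 97.66 µV.
code = ⌊(V_in − V_min)/LSB⌋ = ⌊(V_in − V_min) × 2^16 / range⌋
     = ⌊(-1.922894 − (-3.2)) × 65536 / 6.4⌋ = ⌊1.277106 × 65536/6.4⌋
     = ⌊13077.565⌋ = 13077.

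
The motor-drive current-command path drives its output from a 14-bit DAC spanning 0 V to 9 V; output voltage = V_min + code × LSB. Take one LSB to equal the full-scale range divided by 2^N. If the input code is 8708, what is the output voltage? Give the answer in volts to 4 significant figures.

Range is 9 V. LSB = 9 V / 2^14.
V_out = 0 + 8708 × (9/16384) V
      = 0 V + 4.78345 V = 4.78345 V.

4.783 V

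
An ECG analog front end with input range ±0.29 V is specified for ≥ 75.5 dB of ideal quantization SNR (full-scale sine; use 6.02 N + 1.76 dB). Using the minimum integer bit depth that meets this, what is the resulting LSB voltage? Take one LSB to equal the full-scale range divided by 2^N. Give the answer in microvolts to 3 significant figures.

70.8 µV

Span: 0.29 V − (-0.29 V) = 0.58 V.
Solving 6.02 N ≥ 75.5 − 1.76: N ≥ 12.249. Round up → N = 13.
LSB = 0.58 V ÷ 2^13 = 0.58/8192 V = 70.8 µV.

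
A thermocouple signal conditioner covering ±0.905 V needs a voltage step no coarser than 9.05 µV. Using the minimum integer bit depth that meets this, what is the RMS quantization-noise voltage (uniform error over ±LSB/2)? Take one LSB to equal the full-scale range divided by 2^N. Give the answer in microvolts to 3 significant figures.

1.99 µV

Full-scale range = 0.905 V − (-0.905 V) = 1.81 V.
1.81 V / 9.05 µV = 200000. Since 2^17 = 131072 and 2^18 = 262144, N = 18.
One LSB is 1.81 V / 262144 = 6.9046 µV.
σ_q = LSB/√12 = 6.9046 µV/3.4641 = 1.99 µV.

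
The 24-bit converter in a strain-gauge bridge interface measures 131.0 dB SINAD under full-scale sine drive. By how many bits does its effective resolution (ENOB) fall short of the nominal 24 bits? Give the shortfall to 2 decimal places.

2.53 bits

N_eff = (131.0 − 1.76)/6.02 = 21.4684 bits.
Lost resolution: 24 − 21.4684 = 2.5316 bits.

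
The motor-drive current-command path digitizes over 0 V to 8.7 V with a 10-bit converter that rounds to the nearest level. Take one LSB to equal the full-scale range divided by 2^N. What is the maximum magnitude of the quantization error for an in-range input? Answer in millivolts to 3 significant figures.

Full-scale range = 8.7 V.
LSB = 8.7 V ÷ 2^10 = 8.7/1024 V = 8.4961 mV.
|e|_max = LSB/2 = 4.25 mV.

4.25 mV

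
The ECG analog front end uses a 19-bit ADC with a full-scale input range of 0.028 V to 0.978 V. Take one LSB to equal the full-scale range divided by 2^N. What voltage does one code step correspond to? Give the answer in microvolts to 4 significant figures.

Span: 0.978 V − (0.028 V) = 0.95 V.
There are 2^19 = 524288 steps.
One LSB is 0.95 V / 524288 = 1.812 µV.

1.812 µV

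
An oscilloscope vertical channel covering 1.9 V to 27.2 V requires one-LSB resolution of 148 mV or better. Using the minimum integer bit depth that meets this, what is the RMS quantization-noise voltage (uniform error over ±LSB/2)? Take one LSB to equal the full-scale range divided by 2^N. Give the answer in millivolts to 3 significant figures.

The full-scale span is 27.2 − (1.9) = 25.3 V.
Need 2^N ≥ 25.3 V / 148 mV = 170.9 → N_min = 8.
Step size = 25.3/256 V = 98.828 mV.
RMS noise = LSB/√12 = 28.5 mV.

28.5 mV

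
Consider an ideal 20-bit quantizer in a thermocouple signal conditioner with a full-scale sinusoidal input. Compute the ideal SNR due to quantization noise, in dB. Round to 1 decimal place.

122.2 dB

SNR = 6.02·20 + 1.76 = 122.16 dB.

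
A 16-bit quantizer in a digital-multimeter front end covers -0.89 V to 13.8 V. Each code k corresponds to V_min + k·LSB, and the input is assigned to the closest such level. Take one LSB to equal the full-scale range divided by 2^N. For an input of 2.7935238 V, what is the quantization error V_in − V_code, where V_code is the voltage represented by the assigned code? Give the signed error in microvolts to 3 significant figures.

+40.4 µV

Range = 13.8 − (-0.89) = 14.69 V. LSB = 14.69 V / 2^16 ≈ 224.2 µV.
(V_in − V_min)/LSB = (2.7935238 − (-0.89)) × 65536/14.69 = 16433.1801 → nearest code k = 16433.
V_code = V_min + k × range/2^16 = -0.89 + 16433 × 14.69/65536 = 2.7934834290 V.
Error = V_in − V_code = 2.7935238 − (2.7934834290) = +40.4 µV.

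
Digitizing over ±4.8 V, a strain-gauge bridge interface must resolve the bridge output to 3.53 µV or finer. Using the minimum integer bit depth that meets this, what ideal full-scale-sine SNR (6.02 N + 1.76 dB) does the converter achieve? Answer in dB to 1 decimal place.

Range = 4.8 − (-4.8) = 9.6 V.
Levels needed ≥ 9.6/3.53 µV = 2.720e6. 2^22 = 4194304 suffices, so N_min = 22.
Ideal SNR at N = 22: 6.02·22 + 1.76 = 134.2 dB.

134.2 dB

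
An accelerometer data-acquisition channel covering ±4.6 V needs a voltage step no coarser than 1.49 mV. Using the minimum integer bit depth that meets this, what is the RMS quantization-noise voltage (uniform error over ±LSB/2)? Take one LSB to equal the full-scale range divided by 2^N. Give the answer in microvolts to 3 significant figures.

The full-scale span is 4.6 − (-4.6) = 9.2 V.
Levels needed ≥ 9.2/1.49 mV = 6174. 2^13 = 8192 suffices, so N_min = 13.
LSB = 9.2 V ÷ 2^13 = 9.2/8192 V = 1.1230 mV.
RMS noise = LSB/√12 = 324 µV.

324 µV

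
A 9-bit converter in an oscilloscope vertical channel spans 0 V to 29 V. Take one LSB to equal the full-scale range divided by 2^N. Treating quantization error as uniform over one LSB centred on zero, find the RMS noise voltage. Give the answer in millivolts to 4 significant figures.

Span = 29 V.
LSB = 29 V ÷ 2^9 = 29/512 V = 56.6406 mV.
RMS of a uniform error over width LSB is LSB/√12 = 16.35 mV.

16.35 mV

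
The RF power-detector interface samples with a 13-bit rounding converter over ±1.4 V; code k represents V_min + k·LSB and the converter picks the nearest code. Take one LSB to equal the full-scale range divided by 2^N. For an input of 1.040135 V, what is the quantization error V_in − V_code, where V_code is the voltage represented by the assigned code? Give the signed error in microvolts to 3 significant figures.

+47.1 µV

Range = 1.4 − (-1.4) = 2.8 V. LSB = 2.8 V / 2^13 ≈ 341.8 µV.
Position in LSBs: (1.040135 − (-1.4)) × 8192/2.8 = 7139.1378; rounding gives k = 7139.
V_code = V_min + k × range/2^13 = -1.4 + 7139 × 2.8/8192 = 1.040087891 V.
V_in − V_code = 1.040135 − (1.040087891) = +47.1 µV.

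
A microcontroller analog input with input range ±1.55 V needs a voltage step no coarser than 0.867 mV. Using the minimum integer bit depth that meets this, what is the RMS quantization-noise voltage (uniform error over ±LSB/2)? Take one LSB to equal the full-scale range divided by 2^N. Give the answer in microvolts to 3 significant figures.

218 µV

Full-scale range = 1.55 V − (-1.55 V) = 3.1 V.
Need 2^N ≥ 3.1 V / 0.867 mV = 3576 → N_min = 12.
One LSB is 3.1 V / 4096 = 0.75684 mV.
V_rms = LSB/√12 = 218 µV.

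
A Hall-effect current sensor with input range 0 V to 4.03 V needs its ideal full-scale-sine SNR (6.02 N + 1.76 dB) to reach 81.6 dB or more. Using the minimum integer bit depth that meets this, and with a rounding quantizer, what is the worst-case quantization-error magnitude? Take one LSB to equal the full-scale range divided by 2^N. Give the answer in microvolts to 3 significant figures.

123 µV

Range is 4.03 V.
N ≥ (81.6 − 1.76)/6.02 = 13.262 → N_min = 14.
Step size = 4.03/16384 V = 245.97 µV.
|e|_max = LSB/2 = 123 µV.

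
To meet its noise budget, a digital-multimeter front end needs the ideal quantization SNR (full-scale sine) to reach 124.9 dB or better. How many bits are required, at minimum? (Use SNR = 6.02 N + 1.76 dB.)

21 bits

6.02 N + 1.76 ≥ 124.9 gives N ≥ 20.455, so the minimum integer is 21.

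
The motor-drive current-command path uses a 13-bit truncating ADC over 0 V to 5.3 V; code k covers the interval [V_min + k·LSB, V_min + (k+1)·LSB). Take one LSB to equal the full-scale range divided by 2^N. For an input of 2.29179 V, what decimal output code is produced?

3542

Full-scale range = 5.3 V. LSB = 5.3 V / 2^13 ≈ 0.6470 mV.
(V_in − V_min) × 2^13/range = (2.29179 − (0)) × 8192/5.3 = 3542.329.
Floor → code = 3542.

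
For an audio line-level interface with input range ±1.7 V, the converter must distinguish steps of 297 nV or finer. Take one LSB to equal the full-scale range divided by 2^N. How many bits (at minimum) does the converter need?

The full-scale span is 1.7 − (-1.7) = 3.4 V.
Need 2^N ≥ 3.4 V / 297 nV = 1.145e7 → N_min = 24.

24 bits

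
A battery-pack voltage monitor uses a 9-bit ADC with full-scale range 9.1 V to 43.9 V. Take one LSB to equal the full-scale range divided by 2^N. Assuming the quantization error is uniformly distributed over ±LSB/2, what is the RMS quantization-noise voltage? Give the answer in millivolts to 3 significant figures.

Full-scale range = 43.9 V − (9.1 V) = 34.8 V.
One LSB is 34.8 V / 512 = 67.969 mV.
V_rms = LSB/√12 = 67.969 mV / √12 = 19.6 mV.

19.6 mV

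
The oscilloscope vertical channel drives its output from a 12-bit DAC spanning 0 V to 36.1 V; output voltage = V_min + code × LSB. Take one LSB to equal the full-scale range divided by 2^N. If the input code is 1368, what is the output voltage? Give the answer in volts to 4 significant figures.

12.06 V

Span = 36.1 V. LSB = 36.1 V / 2^12.
Output = V_min + (1368/4096) × range = 0 + 0.333984 × 36.1 V
      = 0 V + 12.0568 V = 12.0568 V.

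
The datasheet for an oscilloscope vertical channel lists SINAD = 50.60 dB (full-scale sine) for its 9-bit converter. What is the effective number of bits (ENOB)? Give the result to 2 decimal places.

Inverting SNR = 6.02 N + 1.76: N_eff = (50.60 − 1.76)/6.02 = 8.1130.

8.11 bits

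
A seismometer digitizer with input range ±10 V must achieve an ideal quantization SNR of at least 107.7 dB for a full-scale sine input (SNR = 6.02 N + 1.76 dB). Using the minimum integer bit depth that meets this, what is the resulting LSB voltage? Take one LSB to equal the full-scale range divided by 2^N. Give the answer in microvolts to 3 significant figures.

Span: 10 V − (-10 V) = 20 V.
Solving 6.02 N ≥ 107.7 − 1.76: N ≥ 17.598. Round up → N = 18.
LSB = 20 V / 2^18 = 76.3 µV.

76.3 µV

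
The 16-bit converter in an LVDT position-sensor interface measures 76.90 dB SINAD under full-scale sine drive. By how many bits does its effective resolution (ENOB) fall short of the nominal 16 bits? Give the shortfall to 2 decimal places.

ENOB = (SINAD − 1.76)/6.02 = (76.90 − 1.76)/6.02 = 12.4817 bits.
16 − 12.4817 = 3.52 bits below nominal.

3.52 bits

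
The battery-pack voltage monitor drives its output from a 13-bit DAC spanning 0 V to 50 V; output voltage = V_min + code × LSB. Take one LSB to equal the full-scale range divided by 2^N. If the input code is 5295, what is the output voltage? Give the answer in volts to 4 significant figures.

32.32 V

Span = 50 V. LSB = 50 V / 2^13.
Output = V_min + (5295/8192) × range = 0 + 0.646362 × 50 V
      = 0 V + 32.3181 V = 32.3181 V.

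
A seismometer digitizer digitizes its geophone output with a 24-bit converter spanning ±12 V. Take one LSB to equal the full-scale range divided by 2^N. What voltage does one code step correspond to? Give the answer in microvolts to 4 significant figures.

1.431 µV

Span: 12 V − (-12 V) = 24 V.
There are 2^24 = 16777216 steps.
One LSB is 24 V / 16777216 = 1.431 µV.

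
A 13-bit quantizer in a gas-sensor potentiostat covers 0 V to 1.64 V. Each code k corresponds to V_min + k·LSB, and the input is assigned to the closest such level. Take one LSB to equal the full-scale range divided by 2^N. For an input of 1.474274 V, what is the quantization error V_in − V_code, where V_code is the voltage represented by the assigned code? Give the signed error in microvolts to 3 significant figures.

+35.7 µV

V_FS = 1.64 V. LSB = 1.64 V / 2^13 ≈ 200.2 µV.
(1.474274 − (0)) / LSB = 1.474274 × 8192/1.64 = 7364.1784. Nearest integer: k = 7364.
V_code = 0 + (7364/8192) × 1.64 = 1.474238281 V.
V_in − V_code = 1.474274 − (1.474238281) = +35.7 µV.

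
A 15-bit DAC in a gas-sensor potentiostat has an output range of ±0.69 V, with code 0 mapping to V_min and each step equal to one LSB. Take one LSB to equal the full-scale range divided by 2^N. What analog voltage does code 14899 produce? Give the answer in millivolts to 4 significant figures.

Range = 0.69 − (-0.69) = 1.38 V. LSB = 1.38 V / 2^15.
Output = V_min + (14899/32768) × range = -0.69 + 0.454681 × 1.38 V
      = -0.69 V + 0.627460 V = -0.0625397 V.

-62.54 mV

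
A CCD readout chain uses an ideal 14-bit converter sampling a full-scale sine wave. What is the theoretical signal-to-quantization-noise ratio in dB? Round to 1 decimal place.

86.0 dB

SNR = 6.02·14 + 1.76 = 86.04 dB.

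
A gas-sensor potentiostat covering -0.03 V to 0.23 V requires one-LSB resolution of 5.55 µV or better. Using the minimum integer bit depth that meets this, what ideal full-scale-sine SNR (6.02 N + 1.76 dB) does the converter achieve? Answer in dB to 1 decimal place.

98.1 dB

Range = 0.23 − (-0.03) = 0.26 V.
Need 2^N ≥ 0.26 V / 5.55 µV = 46850 → N_min = 16.
6.02(16) + 1.76 = 98.08 dB.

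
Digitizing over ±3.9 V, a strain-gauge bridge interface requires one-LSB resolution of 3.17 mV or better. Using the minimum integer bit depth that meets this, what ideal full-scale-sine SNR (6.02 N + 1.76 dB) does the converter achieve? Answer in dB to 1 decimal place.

Full-scale range = 3.9 V − (-3.9 V) = 7.8 V.
7.8 V / 3.17 mV = 2461. Since 2^11 = 2048 and 2^12 = 4096, N = 12.
6.02(12) + 1.76 = 74.00 dB.

74.0 dB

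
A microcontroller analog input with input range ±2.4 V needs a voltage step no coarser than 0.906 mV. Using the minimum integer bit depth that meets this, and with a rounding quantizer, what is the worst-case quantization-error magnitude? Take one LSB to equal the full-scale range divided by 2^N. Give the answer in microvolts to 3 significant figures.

293 µV

Range = 2.4 − (-2.4) = 4.8 V.
4.8 V / 0.906 mV = 5298. Since 2^12 = 4096 and 2^13 = 8192, N = 13.
LSB = 4.8 V / 2^13 = 0.58594 mV.
Max error for round-to-nearest is LSB/2 = 293 µV.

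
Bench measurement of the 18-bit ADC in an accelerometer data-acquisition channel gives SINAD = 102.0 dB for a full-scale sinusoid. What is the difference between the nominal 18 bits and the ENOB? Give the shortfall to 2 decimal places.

ENOB = (SINAD − 1.76)/6.02 = (102.0 − 1.76)/6.02 = 16.6512 bits.
Lost resolution: 18 − 16.6512 = 1.3488 bits.

1.35 bits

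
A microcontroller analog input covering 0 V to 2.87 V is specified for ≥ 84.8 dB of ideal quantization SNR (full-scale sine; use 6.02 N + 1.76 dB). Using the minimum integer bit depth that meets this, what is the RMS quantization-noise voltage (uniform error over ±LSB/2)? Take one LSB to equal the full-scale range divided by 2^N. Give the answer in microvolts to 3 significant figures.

50.6 µV

Range is 2.87 V.
N ≥ (84.8 − 1.76)/6.02 = 13.794 → N_min = 14.
LSB = 2.87 V / 2^14 = 175.17 µV.
σ_q = LSB/√12 = 175.17 µV/3.4641 = 50.6 µV.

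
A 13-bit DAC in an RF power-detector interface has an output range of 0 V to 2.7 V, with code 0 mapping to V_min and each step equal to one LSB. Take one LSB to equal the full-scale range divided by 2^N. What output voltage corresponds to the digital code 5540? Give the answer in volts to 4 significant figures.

1.826 V

Range is 2.7 V. LSB = 2.7 V / 2^13.
V_out = 0 + 5540 × (2.7/8192) V
      = 0 + 1.82593 = 1.82593 V.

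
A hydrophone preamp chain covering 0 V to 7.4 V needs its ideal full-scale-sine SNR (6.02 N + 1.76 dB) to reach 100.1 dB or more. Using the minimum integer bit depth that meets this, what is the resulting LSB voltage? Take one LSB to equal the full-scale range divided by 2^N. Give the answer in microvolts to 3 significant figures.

V_FS = 7.4 V.
6.02 N + 1.76 ≥ 100.1 gives N ≥ 16.336, so the minimum integer is 17.
LSB = 7.4 V ÷ 2^17 = 7.4/131072 V = 56.5 µV.

56.5 µV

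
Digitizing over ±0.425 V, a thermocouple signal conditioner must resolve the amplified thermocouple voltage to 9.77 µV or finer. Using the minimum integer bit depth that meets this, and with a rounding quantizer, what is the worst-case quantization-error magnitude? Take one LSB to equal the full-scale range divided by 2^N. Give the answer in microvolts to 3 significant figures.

The full-scale span is 0.425 − (-0.425) = 0.85 V.
Levels needed ≥ 0.85/9.77 µV = 87000. 2^17 = 131072 suffices, so N_min = 17.
LSB = 0.85 V / 2^17 = 6.4850 µV.
Half an LSB is 3.24 µV.

3.24 µV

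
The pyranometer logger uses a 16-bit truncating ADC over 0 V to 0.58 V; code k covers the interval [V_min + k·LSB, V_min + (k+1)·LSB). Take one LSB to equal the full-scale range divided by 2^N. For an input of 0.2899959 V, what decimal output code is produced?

32767

Range is 0.58 V. LSB = 0.58 V / 2^16 ≈ 8.850 µV.
code = ⌊(V_in − V_min)/LSB⌋ = ⌊(V_in − V_min) × 2^16 / range⌋
     = ⌊(0.2899959 − (0)) × 65536 / 0.58⌋ = ⌊0.2899959 × 65536/0.58⌋
     = ⌊32767.537⌋ = 32767.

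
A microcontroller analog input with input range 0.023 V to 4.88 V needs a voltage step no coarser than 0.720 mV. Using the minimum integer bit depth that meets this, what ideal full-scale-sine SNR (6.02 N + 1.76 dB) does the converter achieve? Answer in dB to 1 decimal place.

80.0 dB

Span: 4.88 V − (0.023 V) = 4.857 V.
Need 2^N ≥ 4.857 V / 0.720 mV = 6746 → N_min = 13.
Ideal SNR at N = 13: 6.02·13 + 1.76 = 80.0 dB.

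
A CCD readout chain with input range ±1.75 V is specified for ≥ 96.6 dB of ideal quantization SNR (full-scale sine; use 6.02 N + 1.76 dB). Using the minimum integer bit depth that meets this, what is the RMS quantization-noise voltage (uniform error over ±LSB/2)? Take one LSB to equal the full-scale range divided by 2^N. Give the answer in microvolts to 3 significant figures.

15.4 µV

Full-scale range = 1.75 V − (-1.75 V) = 3.5 V.
Solving 6.02 N ≥ 96.6 − 1.76: N ≥ 15.754. Round up → N = 16.
LSB = 3.5 V / 2^16 = 53.406 µV.
V_rms = LSB/√12 = 15.4 µV.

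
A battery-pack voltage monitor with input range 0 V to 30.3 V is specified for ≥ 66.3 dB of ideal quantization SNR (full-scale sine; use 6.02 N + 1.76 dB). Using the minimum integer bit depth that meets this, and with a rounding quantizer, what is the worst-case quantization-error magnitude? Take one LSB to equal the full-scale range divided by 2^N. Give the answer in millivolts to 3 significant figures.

7.40 mV

Full-scale range = 30.3 V.
Required N = ⌈(66.3 − 1.76)/6.02⌉ = ⌈10.721⌉ = 11.
One LSB is 30.3 V / 2048 = 14.795 mV.
|e|_max = LSB/2 = 7.40 mV.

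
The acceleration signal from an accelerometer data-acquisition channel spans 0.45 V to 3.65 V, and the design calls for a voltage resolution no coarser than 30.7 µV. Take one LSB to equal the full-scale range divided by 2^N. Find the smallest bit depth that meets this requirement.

The full-scale span is 3.65 − (0.45) = 3.2 V.
3.2 V / 30.7 µV = 104200. Since 2^16 = 65536 and 2^17 = 131072, N = 17.

17 bits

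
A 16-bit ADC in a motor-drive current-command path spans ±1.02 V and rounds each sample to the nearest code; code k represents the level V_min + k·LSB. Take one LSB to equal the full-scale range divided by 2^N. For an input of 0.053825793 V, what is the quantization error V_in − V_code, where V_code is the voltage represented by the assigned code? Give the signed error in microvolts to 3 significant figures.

Full-scale range = 1.02 V − (-1.02 V) = 2.04 V. LSB = 2.04 V / 2^16 ≈ 31.13 µV.
(0.053825793 − (-1.02)) / LSB = 1.073825793 × 65536/2.04 = 34497.1800. Nearest integer: k = 34497.
V_code = V_min + k × range/2^16 = -1.02 + 34497 × 2.04/65536 = 0.053820190430 V.
V_in − V_code = 0.053825793 − (0.053820190430) = +5.60 µV.

+5.60 µV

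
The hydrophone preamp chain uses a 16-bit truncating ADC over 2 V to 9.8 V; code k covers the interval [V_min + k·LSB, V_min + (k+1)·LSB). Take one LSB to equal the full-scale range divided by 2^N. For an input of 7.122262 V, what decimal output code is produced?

Range = 9.8 − (2) = 7.8 V. LSB = 7.8 V / 2^16 ≈ 119.0 µV.
(V_in − V_min) × 2^16/range = (7.122262 − (2)) × 65536/7.8 = 43037.508.
Floor → code = 43037.

43037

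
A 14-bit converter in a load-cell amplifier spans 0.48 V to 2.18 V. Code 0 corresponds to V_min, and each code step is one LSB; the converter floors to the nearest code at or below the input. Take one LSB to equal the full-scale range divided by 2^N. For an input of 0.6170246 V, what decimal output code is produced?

Span: 2.18 V − (0.48 V) = 1.7 V. LSB = 1.7 V / 2^14 ≈ 103.8 µV.
V_in − V_min = 0.6170246 − (0.48) = 0.1370246 V.
Divide by LSB: 0.1370246 × 16384/1.7 = 1320.5947.
Truncating gives code 1320.

1320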